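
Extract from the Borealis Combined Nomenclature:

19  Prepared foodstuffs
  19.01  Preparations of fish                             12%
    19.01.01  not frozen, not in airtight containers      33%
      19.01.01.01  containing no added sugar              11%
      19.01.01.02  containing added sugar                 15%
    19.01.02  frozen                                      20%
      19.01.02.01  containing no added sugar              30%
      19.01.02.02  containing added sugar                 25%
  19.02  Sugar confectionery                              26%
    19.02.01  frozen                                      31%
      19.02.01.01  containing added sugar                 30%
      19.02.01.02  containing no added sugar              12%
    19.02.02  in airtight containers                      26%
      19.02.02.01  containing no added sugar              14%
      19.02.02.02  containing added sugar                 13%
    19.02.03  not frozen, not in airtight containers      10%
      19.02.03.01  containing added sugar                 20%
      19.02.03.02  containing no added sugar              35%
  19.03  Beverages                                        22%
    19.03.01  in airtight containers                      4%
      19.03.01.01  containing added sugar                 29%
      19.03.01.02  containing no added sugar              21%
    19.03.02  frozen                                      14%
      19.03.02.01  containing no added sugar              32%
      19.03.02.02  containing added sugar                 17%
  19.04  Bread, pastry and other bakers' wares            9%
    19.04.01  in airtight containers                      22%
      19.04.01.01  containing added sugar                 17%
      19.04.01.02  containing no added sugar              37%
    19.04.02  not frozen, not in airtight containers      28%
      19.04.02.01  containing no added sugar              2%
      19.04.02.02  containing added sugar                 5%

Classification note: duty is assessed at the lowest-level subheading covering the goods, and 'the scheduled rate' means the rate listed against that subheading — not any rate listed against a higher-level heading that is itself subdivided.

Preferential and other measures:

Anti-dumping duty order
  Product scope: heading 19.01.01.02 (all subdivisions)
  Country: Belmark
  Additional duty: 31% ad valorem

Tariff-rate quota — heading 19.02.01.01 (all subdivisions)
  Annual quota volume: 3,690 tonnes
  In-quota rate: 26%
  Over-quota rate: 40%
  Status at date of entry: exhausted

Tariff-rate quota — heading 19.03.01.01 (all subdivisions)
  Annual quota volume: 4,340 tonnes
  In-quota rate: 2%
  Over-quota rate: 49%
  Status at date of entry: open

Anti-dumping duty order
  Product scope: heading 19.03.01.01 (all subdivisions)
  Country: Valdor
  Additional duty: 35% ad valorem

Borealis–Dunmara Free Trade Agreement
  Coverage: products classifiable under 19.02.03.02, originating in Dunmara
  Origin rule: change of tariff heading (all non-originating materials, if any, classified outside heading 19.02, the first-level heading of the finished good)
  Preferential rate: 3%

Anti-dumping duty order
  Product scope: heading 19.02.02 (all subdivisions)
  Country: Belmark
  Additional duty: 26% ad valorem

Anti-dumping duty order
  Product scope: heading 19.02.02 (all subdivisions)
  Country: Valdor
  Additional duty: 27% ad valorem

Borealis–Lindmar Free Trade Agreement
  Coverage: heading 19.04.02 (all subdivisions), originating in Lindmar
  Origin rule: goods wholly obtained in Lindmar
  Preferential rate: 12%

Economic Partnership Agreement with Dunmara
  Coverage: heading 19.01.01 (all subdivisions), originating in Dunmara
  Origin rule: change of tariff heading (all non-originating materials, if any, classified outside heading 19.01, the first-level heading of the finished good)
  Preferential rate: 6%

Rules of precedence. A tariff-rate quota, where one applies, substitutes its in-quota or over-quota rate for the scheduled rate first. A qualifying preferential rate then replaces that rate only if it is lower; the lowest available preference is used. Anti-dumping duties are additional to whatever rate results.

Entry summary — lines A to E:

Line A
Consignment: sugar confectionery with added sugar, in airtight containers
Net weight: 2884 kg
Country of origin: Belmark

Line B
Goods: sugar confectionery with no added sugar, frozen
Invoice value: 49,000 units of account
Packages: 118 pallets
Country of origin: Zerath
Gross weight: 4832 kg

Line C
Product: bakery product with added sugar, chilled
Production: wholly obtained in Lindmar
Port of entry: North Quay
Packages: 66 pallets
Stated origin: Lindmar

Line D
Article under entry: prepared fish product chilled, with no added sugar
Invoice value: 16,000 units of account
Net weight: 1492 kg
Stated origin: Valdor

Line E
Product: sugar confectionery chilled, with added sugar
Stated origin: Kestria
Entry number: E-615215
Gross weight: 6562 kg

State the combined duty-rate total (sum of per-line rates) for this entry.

87%

Line A: sugar confectionery → 19.02; in airtight containers → 19.02.02; with added sugar → 19.02.02.02. Scheduled 13%. anti-dumping (Belmark, 19.02.02): +26%; total 13% + 26% = 39%. → 39%.
Line B: sugar confectionery → 19.02; frozen → 19.02.01; with no added sugar → 19.02.01.02. Scheduled 12%. No special measure applies. → 12%.
Line C: bakery product → 19.04; chilled → 19.04.02; with added sugar → 19.04.02.02. Scheduled 5%. Lindmar agreement on 19.04.02: wholly obtained → 12% available; preference 12% not lower than 5% → no reduction. → 5%.
Line D: prepared fish product → 19.01; chilled → 19.01.01; with no added sugar → 19.01.01.01. Scheduled 11%. No special measure applies. → 11%.
Line E: sugar confectionery → 19.02; chilled → 19.02.03; with added sugar → 19.02.03.01. Scheduled 20%. No special measure applies. → 20%.
Sum: 39% + 12% + 5% + 11% + 20% = 87%.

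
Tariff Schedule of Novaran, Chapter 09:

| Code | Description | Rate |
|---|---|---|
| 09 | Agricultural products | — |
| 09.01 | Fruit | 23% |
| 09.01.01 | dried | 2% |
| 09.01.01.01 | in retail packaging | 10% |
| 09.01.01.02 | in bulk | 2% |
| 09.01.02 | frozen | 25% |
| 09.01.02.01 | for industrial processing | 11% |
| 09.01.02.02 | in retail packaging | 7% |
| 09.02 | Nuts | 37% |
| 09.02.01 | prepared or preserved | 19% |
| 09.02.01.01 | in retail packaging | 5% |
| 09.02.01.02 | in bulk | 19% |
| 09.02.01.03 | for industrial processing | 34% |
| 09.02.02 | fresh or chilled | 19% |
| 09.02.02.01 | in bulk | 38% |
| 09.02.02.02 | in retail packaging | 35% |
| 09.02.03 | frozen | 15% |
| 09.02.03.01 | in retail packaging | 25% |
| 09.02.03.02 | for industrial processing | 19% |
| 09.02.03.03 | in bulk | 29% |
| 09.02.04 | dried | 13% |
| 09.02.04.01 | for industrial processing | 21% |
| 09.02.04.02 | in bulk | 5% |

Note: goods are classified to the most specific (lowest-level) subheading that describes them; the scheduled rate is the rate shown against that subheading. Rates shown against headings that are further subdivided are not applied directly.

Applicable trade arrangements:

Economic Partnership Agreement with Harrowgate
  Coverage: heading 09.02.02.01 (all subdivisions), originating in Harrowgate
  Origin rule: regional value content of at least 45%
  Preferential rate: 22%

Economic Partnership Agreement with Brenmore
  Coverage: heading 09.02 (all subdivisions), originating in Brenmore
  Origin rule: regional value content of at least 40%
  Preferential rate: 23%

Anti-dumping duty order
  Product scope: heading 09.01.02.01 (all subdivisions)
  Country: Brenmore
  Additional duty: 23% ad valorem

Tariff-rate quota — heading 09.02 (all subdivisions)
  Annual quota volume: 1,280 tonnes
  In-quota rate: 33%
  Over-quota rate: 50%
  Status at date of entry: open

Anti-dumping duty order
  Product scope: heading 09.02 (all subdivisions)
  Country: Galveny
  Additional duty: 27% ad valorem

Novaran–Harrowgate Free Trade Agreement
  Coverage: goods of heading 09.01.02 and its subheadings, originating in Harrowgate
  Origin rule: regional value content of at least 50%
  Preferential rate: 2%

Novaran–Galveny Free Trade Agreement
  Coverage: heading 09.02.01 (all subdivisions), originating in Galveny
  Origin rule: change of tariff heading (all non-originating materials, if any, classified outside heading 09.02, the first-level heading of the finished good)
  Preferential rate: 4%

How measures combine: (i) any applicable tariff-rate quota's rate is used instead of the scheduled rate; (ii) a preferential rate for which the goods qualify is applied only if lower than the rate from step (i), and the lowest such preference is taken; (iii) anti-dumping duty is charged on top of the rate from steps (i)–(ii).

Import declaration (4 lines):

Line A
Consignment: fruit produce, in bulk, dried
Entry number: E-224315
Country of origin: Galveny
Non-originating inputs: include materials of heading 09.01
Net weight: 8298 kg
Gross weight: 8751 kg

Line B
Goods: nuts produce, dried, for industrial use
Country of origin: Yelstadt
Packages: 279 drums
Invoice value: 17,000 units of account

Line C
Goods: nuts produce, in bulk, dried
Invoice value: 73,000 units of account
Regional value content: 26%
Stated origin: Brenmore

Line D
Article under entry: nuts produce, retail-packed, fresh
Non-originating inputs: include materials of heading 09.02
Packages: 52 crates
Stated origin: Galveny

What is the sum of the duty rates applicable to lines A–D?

Line A: fruit → 09.01; dried → 09.01.01; in bulk → 09.01.01.02. Scheduled 2%. Galveny agreement on 09.02.01: 09.01.01.02 not covered. → 2%.
Line B: nuts → 09.02; dried → 09.02.04; for industrial use → 09.02.04.01. Scheduled 21%. quota on 09.02 open → in-quota 33%. → 33%.
Line C: nuts → 09.02; dried → 09.02.04; in bulk → 09.02.04.02. Scheduled 5%. quota on 09.02 open → in-quota 33%; Brenmore agreement on 09.02: RVC < 40%. → 33%.
Line D: nuts → 09.02; fresh → 09.02.02; retail-packed → 09.02.02.02. Scheduled 35%. quota on 09.02 open → in-quota 33%; Galveny agreement on 09.02.01: 09.02.02.02 not covered; anti-dumping (Galveny, 09.02): +27%; total 33% + 27% = 60%. → 60%.
Sum: 2% + 33% + 33% + 60% = 128%.

128%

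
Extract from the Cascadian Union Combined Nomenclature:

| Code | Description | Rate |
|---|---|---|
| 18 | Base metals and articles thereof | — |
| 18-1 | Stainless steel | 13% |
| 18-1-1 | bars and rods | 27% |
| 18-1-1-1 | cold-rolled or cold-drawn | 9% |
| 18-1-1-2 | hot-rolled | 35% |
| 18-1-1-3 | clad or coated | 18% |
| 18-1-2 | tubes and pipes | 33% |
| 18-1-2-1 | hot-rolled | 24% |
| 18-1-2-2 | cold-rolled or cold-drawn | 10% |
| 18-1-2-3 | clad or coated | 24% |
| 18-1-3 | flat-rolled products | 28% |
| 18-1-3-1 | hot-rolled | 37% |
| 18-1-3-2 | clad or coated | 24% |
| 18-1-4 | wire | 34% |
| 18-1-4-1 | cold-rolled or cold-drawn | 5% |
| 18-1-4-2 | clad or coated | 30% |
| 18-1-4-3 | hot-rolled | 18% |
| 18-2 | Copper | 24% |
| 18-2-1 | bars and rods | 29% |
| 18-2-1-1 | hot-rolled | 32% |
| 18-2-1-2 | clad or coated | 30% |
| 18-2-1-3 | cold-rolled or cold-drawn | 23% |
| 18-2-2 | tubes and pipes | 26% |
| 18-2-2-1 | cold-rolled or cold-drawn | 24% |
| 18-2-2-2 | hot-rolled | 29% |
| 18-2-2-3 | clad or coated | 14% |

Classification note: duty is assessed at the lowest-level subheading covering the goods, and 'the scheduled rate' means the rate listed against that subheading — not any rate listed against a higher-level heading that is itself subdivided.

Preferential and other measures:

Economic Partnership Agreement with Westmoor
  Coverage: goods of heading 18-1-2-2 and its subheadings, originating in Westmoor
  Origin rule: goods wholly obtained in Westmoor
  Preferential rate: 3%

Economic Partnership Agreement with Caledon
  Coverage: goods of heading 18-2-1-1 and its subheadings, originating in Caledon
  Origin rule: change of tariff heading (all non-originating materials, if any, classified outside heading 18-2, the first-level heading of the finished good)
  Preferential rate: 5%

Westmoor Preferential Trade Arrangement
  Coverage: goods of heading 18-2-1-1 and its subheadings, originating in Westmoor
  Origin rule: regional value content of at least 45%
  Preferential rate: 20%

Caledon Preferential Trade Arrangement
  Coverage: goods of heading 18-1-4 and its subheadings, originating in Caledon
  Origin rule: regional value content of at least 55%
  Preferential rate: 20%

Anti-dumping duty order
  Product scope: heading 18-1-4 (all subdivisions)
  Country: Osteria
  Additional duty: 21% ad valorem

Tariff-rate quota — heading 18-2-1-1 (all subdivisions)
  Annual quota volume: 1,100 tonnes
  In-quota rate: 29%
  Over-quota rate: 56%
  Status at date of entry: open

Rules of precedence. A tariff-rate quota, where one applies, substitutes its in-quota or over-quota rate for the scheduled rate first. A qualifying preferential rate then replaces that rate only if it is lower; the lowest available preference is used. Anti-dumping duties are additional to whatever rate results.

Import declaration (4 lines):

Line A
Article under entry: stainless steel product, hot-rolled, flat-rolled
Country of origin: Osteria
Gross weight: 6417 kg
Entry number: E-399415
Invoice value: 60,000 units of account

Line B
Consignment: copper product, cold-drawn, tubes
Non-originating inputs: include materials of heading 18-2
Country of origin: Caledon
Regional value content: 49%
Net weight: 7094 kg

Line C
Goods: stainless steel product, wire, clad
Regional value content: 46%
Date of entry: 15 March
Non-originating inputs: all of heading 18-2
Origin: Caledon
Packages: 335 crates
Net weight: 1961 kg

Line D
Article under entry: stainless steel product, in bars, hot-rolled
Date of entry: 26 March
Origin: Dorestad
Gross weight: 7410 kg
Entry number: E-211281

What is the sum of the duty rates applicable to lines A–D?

Line A: stainless steel → 18-1; flat-rolled → 18-1-3; hot-rolled → 18-1-3-1. Scheduled 37%. No special measure applies. → 37%.
Line B: copper → 18-2; tubes → 18-2-2; cold-drawn → 18-2-2-1. Scheduled 24%. Caledon agreement on 18-2-1-1: 18-2-2-1 not covered; Caledon agreement on 18-1-4: 18-2-2-1 not covered. → 24%.
Line C: stainless steel → 18-1; wire → 18-1-4; clad → 18-1-4-2. Scheduled 30%. Caledon agreement on 18-2-1-1: 18-1-4-2 not covered; Caledon agreement on 18-1-4: RVC < 55%. → 30%.
Line D: stainless steel → 18-1; in bars → 18-1-1; hot-rolled → 18-1-1-2. Scheduled 35%. No special measure applies. → 35%.
Sum: 37% + 24% + 30% + 35% = 126%.

126%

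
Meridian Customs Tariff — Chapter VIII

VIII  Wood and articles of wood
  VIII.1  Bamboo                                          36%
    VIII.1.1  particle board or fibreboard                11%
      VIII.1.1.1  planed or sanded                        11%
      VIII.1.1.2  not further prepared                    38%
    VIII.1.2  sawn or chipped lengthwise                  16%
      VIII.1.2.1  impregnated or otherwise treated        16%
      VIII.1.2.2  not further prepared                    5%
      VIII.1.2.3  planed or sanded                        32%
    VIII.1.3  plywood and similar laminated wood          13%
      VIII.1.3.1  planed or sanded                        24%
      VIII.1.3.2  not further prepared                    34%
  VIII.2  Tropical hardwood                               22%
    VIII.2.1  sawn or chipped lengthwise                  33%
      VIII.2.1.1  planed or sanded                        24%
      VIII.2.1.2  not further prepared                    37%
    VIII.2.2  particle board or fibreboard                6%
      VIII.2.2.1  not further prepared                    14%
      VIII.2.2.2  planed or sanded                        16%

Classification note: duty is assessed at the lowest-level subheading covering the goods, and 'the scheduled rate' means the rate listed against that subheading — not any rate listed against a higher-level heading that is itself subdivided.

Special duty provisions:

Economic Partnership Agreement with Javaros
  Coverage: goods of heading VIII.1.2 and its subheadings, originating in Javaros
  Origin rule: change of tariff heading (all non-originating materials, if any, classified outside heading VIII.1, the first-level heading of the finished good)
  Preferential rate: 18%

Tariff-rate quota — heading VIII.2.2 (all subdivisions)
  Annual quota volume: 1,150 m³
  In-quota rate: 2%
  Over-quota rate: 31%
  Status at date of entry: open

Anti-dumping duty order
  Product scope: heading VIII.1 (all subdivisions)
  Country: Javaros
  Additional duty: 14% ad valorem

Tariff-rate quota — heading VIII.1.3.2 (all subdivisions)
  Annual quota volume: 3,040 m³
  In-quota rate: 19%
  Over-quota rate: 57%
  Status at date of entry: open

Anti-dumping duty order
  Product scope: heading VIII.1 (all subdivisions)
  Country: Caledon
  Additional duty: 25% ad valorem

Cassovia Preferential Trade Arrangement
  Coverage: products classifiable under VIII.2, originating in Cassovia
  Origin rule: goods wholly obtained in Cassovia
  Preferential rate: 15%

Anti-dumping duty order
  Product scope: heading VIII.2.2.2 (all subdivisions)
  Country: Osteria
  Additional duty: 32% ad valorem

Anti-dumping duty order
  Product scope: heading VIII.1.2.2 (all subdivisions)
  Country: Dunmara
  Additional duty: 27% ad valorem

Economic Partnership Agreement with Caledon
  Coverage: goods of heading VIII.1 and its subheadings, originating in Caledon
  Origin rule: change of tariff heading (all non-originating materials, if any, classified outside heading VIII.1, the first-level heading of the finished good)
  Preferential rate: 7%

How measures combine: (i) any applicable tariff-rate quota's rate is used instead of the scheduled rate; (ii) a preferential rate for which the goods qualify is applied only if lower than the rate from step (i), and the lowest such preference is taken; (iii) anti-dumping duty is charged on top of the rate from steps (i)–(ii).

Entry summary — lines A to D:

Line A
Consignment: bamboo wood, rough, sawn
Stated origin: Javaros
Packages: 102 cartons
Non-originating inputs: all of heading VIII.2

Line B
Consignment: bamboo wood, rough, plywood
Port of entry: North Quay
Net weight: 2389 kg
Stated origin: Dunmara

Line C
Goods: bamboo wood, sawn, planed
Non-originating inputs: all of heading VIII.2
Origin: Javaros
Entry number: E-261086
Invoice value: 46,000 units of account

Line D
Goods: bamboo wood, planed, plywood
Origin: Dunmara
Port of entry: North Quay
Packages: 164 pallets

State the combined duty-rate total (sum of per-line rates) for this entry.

Line A: bamboo → VIII.1; sawn → VIII.1.2; rough → VIII.1.2.2. Scheduled 5%. Javaros agreement on VIII.1.2: CTH met → 18% available; preference 18% not lower than 5% → no reduction; anti-dumping (Javaros, VIII.1): +14%; total 5% + 14% = 19%. → 19%.
Line B: bamboo → VIII.1; plywood → VIII.1.3; rough → VIII.1.3.2. Scheduled 34%. quota on VIII.1.3.2 open → in-quota 19%. → 19%.
Line C: bamboo → VIII.1; sawn → VIII.1.2; planed → VIII.1.2.3. Scheduled 32%. Javaros agreement on VIII.1.2: CTH met → 18% available; preferential 18%; anti-dumping (Javaros, VIII.1): +14%; total 18% + 14% = 32%. → 32%.
Line D: bamboo → VIII.1; plywood → VIII.1.3; planed → VIII.1.3.1. Scheduled 24%. No special measure applies. → 24%.
Sum: 19% + 19% + 32% + 24% = 94%.

94%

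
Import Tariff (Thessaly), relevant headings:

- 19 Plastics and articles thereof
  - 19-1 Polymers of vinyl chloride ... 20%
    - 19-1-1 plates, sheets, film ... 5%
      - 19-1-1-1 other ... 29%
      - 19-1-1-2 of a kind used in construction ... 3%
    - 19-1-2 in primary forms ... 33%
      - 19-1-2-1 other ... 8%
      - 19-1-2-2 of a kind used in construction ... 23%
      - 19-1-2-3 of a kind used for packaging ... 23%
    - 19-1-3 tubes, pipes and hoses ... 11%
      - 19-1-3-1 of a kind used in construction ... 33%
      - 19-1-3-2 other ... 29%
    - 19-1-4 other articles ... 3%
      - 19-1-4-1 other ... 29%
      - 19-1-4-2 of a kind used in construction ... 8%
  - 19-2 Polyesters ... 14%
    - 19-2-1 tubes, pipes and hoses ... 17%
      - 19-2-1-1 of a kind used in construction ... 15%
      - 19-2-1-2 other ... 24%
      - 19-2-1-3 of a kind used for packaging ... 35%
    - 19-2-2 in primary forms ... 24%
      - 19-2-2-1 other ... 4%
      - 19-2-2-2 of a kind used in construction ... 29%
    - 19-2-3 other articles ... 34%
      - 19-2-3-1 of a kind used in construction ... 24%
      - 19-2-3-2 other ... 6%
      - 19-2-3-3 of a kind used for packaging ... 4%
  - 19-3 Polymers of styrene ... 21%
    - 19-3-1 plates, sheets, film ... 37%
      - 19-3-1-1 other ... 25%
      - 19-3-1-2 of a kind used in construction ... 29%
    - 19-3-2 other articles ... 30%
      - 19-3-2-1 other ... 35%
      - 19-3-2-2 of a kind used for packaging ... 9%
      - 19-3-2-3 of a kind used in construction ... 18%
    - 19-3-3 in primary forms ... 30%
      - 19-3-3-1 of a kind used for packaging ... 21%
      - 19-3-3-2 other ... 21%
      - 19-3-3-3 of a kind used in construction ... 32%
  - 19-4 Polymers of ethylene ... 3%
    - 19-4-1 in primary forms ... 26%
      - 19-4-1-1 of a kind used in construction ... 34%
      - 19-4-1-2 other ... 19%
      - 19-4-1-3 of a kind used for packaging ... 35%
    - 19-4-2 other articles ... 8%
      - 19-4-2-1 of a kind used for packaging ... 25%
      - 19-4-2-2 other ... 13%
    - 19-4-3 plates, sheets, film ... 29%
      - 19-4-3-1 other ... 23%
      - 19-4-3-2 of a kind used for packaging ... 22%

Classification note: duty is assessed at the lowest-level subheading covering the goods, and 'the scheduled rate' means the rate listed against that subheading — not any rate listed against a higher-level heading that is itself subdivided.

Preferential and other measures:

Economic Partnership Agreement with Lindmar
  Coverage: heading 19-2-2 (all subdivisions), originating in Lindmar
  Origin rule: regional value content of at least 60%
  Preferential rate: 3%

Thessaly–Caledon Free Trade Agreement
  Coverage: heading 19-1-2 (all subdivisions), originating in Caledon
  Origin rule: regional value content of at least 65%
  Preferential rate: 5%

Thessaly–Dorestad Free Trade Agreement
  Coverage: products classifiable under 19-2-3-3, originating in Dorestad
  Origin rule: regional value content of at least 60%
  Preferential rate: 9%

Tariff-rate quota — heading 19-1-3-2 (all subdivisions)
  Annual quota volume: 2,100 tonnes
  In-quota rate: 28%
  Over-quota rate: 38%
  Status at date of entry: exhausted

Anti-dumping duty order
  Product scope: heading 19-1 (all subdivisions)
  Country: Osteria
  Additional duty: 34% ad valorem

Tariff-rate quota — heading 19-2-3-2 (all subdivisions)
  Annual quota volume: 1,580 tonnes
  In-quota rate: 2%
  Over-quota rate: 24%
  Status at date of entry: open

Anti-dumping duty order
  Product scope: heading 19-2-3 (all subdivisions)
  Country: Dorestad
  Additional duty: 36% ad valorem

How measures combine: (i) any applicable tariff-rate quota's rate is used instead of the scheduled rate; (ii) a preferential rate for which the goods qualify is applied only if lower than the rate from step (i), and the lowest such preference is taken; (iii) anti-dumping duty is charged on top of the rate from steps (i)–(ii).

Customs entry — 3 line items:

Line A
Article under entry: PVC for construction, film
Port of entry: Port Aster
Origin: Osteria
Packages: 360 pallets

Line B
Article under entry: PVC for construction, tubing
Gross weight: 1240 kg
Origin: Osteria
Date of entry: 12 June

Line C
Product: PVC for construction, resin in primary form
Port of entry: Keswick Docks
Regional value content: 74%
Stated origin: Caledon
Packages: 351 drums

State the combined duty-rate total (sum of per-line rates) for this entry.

Line A: PVC → 19-1; film → 19-1-1; for construction → 19-1-1-2. Scheduled 3%. anti-dumping (Osteria, 19-1): +34%; total 3% + 34% = 37%. → 37%.
Line B: PVC → 19-1; tubing → 19-1-3; for construction → 19-1-3-1. Scheduled 33%. anti-dumping (Osteria, 19-1): +34%; total 33% + 34% = 67%. → 67%.
Line C: PVC → 19-1; resin in primary form → 19-1-2; for construction → 19-1-2-2. Scheduled 23%. Caledon agreement on 19-1-2: RVC ≥ 65% → 5% available; preferential 5%. → 5%.
Sum: 37% + 67% + 5% = 109%.

109%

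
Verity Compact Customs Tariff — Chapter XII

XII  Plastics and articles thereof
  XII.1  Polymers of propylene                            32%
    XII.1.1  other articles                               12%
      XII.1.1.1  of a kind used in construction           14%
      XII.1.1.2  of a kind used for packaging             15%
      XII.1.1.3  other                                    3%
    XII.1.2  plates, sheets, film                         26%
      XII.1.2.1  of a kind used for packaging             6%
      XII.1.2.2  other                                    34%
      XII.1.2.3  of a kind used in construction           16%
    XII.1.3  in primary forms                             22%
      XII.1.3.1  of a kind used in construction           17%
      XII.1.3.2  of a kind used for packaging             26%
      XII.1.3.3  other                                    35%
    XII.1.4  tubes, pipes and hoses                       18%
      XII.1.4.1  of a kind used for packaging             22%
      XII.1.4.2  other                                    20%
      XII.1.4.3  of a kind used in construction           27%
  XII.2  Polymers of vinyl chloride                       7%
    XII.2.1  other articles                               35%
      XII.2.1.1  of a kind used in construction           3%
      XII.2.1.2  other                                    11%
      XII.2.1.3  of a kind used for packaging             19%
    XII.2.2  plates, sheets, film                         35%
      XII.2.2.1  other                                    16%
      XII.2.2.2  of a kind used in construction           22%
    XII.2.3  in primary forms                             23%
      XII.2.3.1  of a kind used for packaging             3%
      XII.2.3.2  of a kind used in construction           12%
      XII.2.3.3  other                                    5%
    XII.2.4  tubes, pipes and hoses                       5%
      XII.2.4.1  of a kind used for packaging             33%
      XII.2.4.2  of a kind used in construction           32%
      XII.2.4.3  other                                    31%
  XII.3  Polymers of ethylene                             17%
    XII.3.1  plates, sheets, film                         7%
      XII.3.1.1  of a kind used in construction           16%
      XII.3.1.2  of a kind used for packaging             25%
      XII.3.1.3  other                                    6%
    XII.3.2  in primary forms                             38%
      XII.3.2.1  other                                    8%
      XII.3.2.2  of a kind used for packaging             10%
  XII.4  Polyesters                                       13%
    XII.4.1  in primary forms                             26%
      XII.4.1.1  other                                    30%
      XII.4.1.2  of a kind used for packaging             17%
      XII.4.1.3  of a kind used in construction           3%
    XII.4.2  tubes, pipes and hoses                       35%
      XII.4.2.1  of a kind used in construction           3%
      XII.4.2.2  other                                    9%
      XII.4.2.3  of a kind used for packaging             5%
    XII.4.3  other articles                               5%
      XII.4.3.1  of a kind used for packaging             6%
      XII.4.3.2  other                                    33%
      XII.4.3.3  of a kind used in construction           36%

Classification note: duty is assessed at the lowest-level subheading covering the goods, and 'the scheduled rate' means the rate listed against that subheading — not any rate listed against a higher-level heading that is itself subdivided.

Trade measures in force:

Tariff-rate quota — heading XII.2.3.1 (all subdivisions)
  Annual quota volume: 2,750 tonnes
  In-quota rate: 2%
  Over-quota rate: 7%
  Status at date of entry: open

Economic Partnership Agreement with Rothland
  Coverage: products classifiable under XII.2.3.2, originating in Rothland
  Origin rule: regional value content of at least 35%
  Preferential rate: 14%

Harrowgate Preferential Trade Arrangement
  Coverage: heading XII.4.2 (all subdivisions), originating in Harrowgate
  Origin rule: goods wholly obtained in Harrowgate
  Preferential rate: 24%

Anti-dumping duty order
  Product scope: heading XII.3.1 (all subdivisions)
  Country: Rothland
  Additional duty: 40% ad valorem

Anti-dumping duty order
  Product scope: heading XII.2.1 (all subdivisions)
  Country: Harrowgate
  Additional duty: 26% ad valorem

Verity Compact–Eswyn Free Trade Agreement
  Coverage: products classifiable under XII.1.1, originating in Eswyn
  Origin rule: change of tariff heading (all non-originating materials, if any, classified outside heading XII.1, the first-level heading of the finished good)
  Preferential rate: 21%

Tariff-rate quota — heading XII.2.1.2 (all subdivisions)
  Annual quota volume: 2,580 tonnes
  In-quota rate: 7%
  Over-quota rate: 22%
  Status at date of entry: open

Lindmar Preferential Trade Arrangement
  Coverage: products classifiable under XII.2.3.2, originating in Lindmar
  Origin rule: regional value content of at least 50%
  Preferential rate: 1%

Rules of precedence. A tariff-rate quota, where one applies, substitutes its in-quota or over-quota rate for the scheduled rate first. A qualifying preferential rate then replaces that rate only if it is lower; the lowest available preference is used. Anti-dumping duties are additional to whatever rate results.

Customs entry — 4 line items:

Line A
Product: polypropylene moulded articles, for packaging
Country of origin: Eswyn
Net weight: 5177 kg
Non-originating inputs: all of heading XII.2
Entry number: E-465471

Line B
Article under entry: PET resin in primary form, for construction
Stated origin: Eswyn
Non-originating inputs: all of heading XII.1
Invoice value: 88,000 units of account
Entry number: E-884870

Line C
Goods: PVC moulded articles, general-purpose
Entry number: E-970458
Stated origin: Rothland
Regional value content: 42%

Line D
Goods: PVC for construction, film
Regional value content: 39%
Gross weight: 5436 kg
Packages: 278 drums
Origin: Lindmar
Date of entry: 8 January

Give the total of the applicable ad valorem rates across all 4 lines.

Line A: polypropylene → XII.1; moulded articles → XII.1.1; for packaging → XII.1.1.2. Scheduled 15%. Eswyn agreement on XII.1.1: CTH met → 21% available; preference 21% not lower than 15% → no reduction. → 15%.
Line B: PET → XII.4; resin in primary form → XII.4.1; for construction → XII.4.1.3. Scheduled 3%. Eswyn agreement on XII.1.1: XII.4.1.3 not covered. → 3%.
Line C: PVC → XII.2; moulded articles → XII.2.1; general-purpose → XII.2.1.2. Scheduled 11%. quota on XII.2.1.2 open → in-quota 7%; Rothland agreement on XII.2.3.2: XII.2.1.2 not covered. → 7%.
Line D: PVC → XII.2; film → XII.2.2; for construction → XII.2.2.2. Scheduled 22%. Lindmar agreement on XII.2.3.2: XII.2.2.2 not covered. → 22%.
Sum: 15% + 3% + 7% + 22% = 47%.

47%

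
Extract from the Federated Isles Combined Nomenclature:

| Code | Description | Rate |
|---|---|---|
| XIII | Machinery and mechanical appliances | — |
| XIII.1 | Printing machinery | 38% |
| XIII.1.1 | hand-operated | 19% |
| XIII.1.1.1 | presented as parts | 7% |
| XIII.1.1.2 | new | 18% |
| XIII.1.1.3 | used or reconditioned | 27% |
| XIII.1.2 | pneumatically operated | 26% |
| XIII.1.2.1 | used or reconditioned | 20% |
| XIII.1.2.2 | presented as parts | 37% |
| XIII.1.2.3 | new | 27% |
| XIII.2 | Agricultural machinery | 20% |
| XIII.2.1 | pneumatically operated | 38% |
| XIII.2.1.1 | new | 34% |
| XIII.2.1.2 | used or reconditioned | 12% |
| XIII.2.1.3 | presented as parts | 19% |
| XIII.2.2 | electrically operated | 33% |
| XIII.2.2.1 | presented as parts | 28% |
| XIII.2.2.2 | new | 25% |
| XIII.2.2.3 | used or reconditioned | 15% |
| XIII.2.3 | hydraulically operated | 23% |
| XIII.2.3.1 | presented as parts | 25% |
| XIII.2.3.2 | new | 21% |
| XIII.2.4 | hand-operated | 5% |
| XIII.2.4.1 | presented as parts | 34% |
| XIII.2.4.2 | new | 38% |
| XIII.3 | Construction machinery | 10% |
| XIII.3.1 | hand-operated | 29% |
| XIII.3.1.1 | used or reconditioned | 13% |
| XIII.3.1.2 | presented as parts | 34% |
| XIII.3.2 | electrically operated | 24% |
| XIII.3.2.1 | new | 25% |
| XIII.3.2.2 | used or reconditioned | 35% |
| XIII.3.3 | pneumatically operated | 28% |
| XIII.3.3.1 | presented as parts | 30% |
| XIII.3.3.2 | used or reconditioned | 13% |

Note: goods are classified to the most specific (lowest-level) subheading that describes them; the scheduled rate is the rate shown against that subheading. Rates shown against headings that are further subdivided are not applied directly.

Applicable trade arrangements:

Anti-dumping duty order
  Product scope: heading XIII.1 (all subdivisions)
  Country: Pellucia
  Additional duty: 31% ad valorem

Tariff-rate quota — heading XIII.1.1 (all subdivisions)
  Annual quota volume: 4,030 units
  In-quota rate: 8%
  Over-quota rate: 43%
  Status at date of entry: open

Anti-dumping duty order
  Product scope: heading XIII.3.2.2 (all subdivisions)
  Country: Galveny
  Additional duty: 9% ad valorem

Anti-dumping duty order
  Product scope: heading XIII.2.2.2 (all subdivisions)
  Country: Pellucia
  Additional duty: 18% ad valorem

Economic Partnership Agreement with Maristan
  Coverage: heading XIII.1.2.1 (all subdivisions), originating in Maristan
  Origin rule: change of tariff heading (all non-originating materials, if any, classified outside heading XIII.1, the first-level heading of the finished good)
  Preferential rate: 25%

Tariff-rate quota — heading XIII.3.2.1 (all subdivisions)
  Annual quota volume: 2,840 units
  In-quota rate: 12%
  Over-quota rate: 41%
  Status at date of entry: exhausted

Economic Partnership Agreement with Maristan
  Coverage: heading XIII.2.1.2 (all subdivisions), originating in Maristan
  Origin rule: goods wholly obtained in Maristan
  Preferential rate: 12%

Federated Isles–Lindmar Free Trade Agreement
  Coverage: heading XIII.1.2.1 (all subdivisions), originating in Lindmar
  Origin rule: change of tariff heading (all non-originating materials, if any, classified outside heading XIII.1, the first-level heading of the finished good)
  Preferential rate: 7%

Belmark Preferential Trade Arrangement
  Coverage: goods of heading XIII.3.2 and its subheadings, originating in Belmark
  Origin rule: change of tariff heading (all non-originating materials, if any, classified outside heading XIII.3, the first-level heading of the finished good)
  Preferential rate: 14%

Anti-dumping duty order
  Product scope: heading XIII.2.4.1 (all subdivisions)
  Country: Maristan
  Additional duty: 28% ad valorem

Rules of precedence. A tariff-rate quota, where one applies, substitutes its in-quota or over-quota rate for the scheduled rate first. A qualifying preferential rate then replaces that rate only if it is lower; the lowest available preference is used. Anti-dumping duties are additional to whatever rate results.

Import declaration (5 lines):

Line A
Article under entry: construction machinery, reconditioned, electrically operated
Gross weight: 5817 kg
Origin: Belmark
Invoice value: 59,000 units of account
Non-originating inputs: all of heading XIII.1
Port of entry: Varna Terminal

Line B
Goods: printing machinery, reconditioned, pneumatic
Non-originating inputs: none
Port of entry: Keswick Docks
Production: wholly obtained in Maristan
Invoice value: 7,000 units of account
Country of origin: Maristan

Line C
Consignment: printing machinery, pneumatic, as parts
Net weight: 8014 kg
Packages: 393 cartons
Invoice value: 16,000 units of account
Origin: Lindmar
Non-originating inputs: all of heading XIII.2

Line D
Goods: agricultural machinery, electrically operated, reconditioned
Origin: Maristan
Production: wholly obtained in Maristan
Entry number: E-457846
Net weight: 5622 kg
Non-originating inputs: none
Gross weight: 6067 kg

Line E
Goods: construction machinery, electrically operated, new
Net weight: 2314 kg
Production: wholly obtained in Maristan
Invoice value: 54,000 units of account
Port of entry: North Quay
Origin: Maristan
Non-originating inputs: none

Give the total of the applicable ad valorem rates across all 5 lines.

Line A: construction → XIII.3; electrically operated → XIII.3.2; reconditioned → XIII.3.2.2. Scheduled 35%. Belmark agreement on XIII.3.2: CTH met → 14% available; preferential 14%. → 14%.
Line B: printing → XIII.1; pneumatic → XIII.1.2; reconditioned → XIII.1.2.1. Scheduled 20%. Maristan agreement on XIII.1.2.1: CTH met → 25% available; Maristan agreement on XIII.2.1.2: XIII.1.2.1 not covered; preference 25% not lower than 20% → no reduction. → 20%.
Line C: printing → XIII.1; pneumatic → XIII.1.2; as parts → XIII.1.2.2. Scheduled 37%. Lindmar agreement on XIII.1.2.1: XIII.1.2.2 not covered. → 37%.
Line D: agricultural → XIII.2; electrically operated → XIII.2.2; reconditioned → XIII.2.2.3. Scheduled 15%. Maristan agreement on XIII.1.2.1: XIII.2.2.3 not covered; Maristan agreement on XIII.2.1.2: XIII.2.2.3 not covered. → 15%.
Line E: construction → XIII.3; electrically operated → XIII.3.2; new → XIII.3.2.1. Scheduled 25%. quota on XIII.3.2.1 exhausted → over-quota 41%; Maristan agreement on XIII.1.2.1: XIII.3.2.1 not covered; Maristan agreement on XIII.2.1.2: XIII.3.2.1 not covered. → 41%.
Sum: 14% + 20% + 37% + 15% + 41% = 127%.

127%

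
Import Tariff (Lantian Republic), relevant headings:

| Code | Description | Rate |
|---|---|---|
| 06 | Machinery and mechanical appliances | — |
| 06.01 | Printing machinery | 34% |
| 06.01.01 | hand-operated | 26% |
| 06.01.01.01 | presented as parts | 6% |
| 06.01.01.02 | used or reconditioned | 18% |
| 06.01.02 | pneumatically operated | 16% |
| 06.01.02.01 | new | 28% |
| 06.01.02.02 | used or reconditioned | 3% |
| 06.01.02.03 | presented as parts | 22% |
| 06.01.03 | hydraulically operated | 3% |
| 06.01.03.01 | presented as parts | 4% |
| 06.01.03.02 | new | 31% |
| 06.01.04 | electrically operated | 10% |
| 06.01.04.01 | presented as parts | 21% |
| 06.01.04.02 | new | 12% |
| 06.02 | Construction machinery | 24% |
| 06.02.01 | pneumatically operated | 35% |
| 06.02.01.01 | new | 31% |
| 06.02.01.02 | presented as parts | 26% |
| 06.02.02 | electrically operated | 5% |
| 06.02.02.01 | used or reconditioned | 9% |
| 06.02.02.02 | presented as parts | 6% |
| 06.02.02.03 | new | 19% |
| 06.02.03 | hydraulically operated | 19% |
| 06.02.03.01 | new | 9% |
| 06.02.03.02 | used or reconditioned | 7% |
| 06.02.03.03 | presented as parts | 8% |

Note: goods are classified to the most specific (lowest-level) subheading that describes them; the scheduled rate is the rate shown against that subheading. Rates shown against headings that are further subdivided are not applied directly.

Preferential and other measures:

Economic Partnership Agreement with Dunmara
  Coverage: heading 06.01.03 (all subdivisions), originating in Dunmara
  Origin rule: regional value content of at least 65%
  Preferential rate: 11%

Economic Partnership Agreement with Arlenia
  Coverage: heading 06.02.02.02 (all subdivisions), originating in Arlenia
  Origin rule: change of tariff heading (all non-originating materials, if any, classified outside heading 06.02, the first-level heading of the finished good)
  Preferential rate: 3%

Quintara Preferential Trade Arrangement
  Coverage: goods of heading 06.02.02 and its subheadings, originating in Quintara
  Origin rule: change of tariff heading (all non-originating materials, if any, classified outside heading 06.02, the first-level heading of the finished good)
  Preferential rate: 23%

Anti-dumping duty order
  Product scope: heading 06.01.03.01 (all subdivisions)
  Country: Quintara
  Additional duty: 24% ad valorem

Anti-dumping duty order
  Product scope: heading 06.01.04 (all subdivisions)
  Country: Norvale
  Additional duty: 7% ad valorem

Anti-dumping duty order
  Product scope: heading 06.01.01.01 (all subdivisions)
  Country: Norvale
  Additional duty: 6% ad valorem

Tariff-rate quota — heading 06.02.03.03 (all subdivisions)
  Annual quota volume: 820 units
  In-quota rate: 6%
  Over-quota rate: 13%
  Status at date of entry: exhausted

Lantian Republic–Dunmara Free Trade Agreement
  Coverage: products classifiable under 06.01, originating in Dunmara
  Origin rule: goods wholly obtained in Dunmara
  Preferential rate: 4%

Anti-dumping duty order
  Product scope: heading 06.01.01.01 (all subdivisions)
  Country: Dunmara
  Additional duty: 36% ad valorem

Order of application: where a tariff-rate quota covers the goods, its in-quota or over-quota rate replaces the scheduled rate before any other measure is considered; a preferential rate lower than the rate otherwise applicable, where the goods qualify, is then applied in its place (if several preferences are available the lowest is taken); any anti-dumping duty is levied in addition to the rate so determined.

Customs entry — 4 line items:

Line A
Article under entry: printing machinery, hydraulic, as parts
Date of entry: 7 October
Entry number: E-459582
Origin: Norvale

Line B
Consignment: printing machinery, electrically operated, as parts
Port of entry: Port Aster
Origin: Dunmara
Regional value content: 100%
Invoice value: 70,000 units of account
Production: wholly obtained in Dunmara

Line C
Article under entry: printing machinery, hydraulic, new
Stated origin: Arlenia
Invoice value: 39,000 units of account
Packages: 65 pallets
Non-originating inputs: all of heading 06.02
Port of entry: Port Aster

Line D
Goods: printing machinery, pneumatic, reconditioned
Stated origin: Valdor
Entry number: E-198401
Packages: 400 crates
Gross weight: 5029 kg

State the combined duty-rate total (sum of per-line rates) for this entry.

Line A: printing → 06.01; hydraulic → 06.01.03; as parts → 06.01.03.01. Scheduled 4%. No special measure applies. → 4%.
Line B: printing → 06.01; electrically operated → 06.01.04; as parts → 06.01.04.01. Scheduled 21%. Dunmara agreement on 06.01.03: 06.01.04.01 not covered; Dunmara agreement on 06.01: wholly obtained → 4% available; preferential 4%. → 4%.
Line C: printing → 06.01; hydraulic → 06.01.03; new → 06.01.03.02. Scheduled 31%. Arlenia agreement on 06.02.02.02: 06.01.03.02 not covered. → 31%.
Line D: printing → 06.01; pneumatic → 06.01.02; reconditioned → 06.01.02.02. Scheduled 3%. No special measure applies. → 3%.
Sum: 4% + 4% + 31% + 3% = 42%.

42%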